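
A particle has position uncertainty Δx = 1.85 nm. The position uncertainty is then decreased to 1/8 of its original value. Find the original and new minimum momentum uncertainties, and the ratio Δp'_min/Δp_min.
Original Δp_min = 2.850 × 10^-26 kg·m/s; new Δp'_min = 2.280 × 10^-25 kg·m/s; ratio Δp'_min/Δp_min = 8.

From the uncertainty principle ΔxΔp ≥ ℏ/2, the minimum momentum uncertainty is Δp_min = ℏ/(2Δx).

Original (Δx = 1.85 nm = 1.850e-09 m):
Δp_min = (1.055e-34 J·s)/(2 × 1.850e-09 m) = 2.850e-26 kg·m/s

When Δx → (1/8)Δx:
Δp'_min = ℏ/(2 × (1/8)Δx) = 8 × ℏ/(2Δx) = 8 × Δp_min
Δp'_min = 8 × 2.850e-26 kg·m/s = 2.280e-25 kg·m/s

Since Δp_min ∝ 1/Δx, when Δx is decreased to 1/8 of its original value, Δp_min increases to 8 times its original value.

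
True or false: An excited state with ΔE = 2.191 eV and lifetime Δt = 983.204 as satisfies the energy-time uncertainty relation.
Yes, it satisfies the uncertainty relation.

Calculate the product ΔEΔt:
ΔE = 2.191 eV = 3.510e-19 J
ΔEΔt = (3.510e-19 J) × (9.832e-16 s)
ΔEΔt = 3.451e-34 J·s

Compare to the minimum allowed value ℏ/2:
ℏ/2 = 5.273e-35 J·s

Since ΔEΔt = 3.451e-34 J·s ≥ 5.273e-35 J·s = ℏ/2,
this satisfies the uncertainty relation.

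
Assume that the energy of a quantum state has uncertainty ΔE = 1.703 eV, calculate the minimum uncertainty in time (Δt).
193.251 as

Using the energy-time uncertainty principle:
ΔEΔt ≥ ℏ/2

The minimum uncertainty in time is:
Δt_min = ℏ/(2ΔE)
Δt_min = (1.055e-34 J·s) / (2 × 2.729e-19 J)
Δt_min = 1.933e-16 s = 193.251 as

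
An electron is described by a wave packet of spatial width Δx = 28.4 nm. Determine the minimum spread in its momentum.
1.857 × 10^-27 kg·m/s

For a wave packet, the spatial width Δx and momentum spread Δp are related by the uncertainty principle:
ΔxΔp ≥ ℏ/2

The minimum momentum spread is:
Δp_min = ℏ/(2Δx)
Δp_min = (1.055e-34 J·s) / (2 × 2.840e-08 m)
Δp_min = 1.857e-27 kg·m/s

A wave packet cannot have both a well-defined position and well-defined momentum.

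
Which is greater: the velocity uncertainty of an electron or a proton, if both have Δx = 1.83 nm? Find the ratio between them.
The electron has the larger minimum velocity uncertainty, by a ratio of 1836.2.

For both particles, Δp_min = ℏ/(2Δx) = 2.881e-26 kg·m/s (same for both).

The velocity uncertainty is Δv = Δp/m:
- electron: Δv = 2.881e-26 / 9.109e-31 = 3.163e+04 m/s = 31.631 km/s
- proton: Δv = 2.881e-26 / 1.673e-27 = 1.723e+01 m/s = 17.227 m/s

Ratio: 3.163e+04 / 1.723e+01 = 1836.2

The lighter particle has larger velocity uncertainty because Δv ∝ 1/m.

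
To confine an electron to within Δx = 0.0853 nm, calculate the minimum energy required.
1.309 eV

Localizing a particle requires giving it sufficient momentum uncertainty:

1. From uncertainty principle: Δp ≥ ℏ/(2Δx)
   Δp_min = (1.055e-34 J·s) / (2 × 8.530e-11 m)
   Δp_min = 6.182e-25 kg·m/s

2. This momentum uncertainty corresponds to kinetic energy:
   KE ≈ (Δp)²/(2m) = (6.182e-25)²/(2 × 9.109e-31 kg)
   KE = 2.097e-19 J = 1.309 eV

Tighter localization requires more energy.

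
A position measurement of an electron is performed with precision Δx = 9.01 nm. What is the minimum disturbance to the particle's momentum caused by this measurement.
5.852 × 10^-27 kg·m/s

The uncertainty principle implies that measuring position disturbs momentum:
ΔxΔp ≥ ℏ/2

When we measure position with precision Δx, we necessarily introduce a momentum uncertainty:
Δp ≥ ℏ/(2Δx)
Δp_min = (1.055e-34 J·s) / (2 × 9.010e-09 m)
Δp_min = 5.852e-27 kg·m/s

The more precisely we measure position, the greater the momentum disturbance.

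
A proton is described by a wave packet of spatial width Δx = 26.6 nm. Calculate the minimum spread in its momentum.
1.982 × 10^-27 kg·m/s

For a wave packet, the spatial width Δx and momentum spread Δp are related by the uncertainty principle:
ΔxΔp ≥ ℏ/2

The minimum momentum spread is:
Δp_min = ℏ/(2Δx)
Δp_min = (1.055e-34 J·s) / (2 × 2.660e-08 m)
Δp_min = 1.982e-27 kg·m/s

A wave packet cannot have both a well-defined position and well-defined momentum.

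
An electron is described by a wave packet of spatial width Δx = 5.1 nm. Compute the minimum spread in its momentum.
1.034 × 10^-26 kg·m/s

For a wave packet, the spatial width Δx and momentum spread Δp are related by the uncertainty principle:
ΔxΔp ≥ ℏ/2

The minimum momentum spread is:
Δp_min = ℏ/(2Δx)
Δp_min = (1.055e-34 J·s) / (2 × 5.100e-09 m)
Δp_min = 1.034e-26 kg·m/s

A wave packet cannot have both a well-defined position and well-defined momentum.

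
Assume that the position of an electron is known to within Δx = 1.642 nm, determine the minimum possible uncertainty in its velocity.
35.252 km/s

Using the Heisenberg uncertainty principle and Δp = mΔv:
ΔxΔp ≥ ℏ/2
Δx(mΔv) ≥ ℏ/2

The minimum uncertainty in velocity is:
Δv_min = ℏ/(2mΔx)
Δv_min = (1.055e-34 J·s) / (2 × 9.109e-31 kg × 1.642e-09 m)
Δv_min = 3.525e+04 m/s = 35.252 km/s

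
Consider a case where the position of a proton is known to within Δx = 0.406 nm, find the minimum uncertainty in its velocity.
77.647 m/s

Using the Heisenberg uncertainty principle and Δp = mΔv:
ΔxΔp ≥ ℏ/2
Δx(mΔv) ≥ ℏ/2

The minimum uncertainty in velocity is:
Δv_min = ℏ/(2mΔx)
Δv_min = (1.055e-34 J·s) / (2 × 1.673e-27 kg × 4.060e-10 m)
Δv_min = 7.765e+01 m/s = 77.647 m/s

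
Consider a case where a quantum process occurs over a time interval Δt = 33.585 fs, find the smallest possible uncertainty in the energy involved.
9.799 meV

Using the energy-time uncertainty principle:
ΔEΔt ≥ ℏ/2

The minimum uncertainty in energy is:
ΔE_min = ℏ/(2Δt)
ΔE_min = (1.055e-34 J·s) / (2 × 3.359e-14 s)
ΔE_min = 1.570e-21 J = 9.799 meV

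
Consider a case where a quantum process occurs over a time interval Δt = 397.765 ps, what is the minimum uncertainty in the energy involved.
827.388 neV

Using the energy-time uncertainty principle:
ΔEΔt ≥ ℏ/2

The minimum uncertainty in energy is:
ΔE_min = ℏ/(2Δt)
ΔE_min = (1.055e-34 J·s) / (2 × 3.978e-10 s)
ΔE_min = 1.326e-25 J = 827.388 neV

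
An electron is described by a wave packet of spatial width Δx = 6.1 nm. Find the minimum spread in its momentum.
8.644 × 10^-27 kg·m/s

For a wave packet, the spatial width Δx and momentum spread Δp are related by the uncertainty principle:
ΔxΔp ≥ ℏ/2

The minimum momentum spread is:
Δp_min = ℏ/(2Δx)
Δp_min = (1.055e-34 J·s) / (2 × 6.100e-09 m)
Δp_min = 8.644e-27 kg·m/s

A wave packet cannot have both a well-defined position and well-defined momentum.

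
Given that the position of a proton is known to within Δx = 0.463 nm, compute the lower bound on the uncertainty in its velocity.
68.088 m/s

Using the Heisenberg uncertainty principle and Δp = mΔv:
ΔxΔp ≥ ℏ/2
Δx(mΔv) ≥ ℏ/2

The minimum uncertainty in velocity is:
Δv_min = ℏ/(2mΔx)
Δv_min = (1.055e-34 J·s) / (2 × 1.673e-27 kg × 4.630e-10 m)
Δv_min = 6.809e+01 m/s = 68.088 m/s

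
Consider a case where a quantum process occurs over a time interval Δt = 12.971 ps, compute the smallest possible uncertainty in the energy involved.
25.372 μeV

Using the energy-time uncertainty principle:
ΔEΔt ≥ ℏ/2

The minimum uncertainty in energy is:
ΔE_min = ℏ/(2Δt)
ΔE_min = (1.055e-34 J·s) / (2 × 1.297e-11 s)
ΔE_min = 4.065e-24 J = 25.372 μeV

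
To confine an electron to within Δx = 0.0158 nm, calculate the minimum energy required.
38.155 eV

Localizing a particle requires giving it sufficient momentum uncertainty:

1. From uncertainty principle: Δp ≥ ℏ/(2Δx)
   Δp_min = (1.055e-34 J·s) / (2 × 1.580e-11 m)
   Δp_min = 3.337e-24 kg·m/s

2. This momentum uncertainty corresponds to kinetic energy:
   KE ≈ (Δp)²/(2m) = (3.337e-24)²/(2 × 9.109e-31 kg)
   KE = 6.113e-18 J = 38.155 eV

Tighter localization requires more energy.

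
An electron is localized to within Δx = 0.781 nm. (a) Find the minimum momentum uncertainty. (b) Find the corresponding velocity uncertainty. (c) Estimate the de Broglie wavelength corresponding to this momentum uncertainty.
(a) Δp_min = 6.751 × 10^-26 kg·m/s
(b) Δv_min = 74.115 km/s
(c) λ_dB = 9.814 nm

Step-by-step:

(a) From the uncertainty principle:
Δp_min = ℏ/(2Δx) = (1.055e-34 J·s)/(2 × 7.810e-10 m) = 6.751e-26 kg·m/s

(b) The velocity uncertainty:
Δv = Δp/m = (6.751e-26 kg·m/s)/(9.109e-31 kg) = 7.412e+04 m/s = 74.115 km/s

(c) The de Broglie wavelength for this momentum:
λ = h/p = (6.626e-34 J·s)/(6.751e-26 kg·m/s) = 9.814e-09 m = 9.814 nm

Note: The de Broglie wavelength is comparable to the localization size, as expected from wave-particle duality.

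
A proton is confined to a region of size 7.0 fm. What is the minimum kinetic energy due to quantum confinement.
105.866 keV

Using the uncertainty principle:

1. Position uncertainty: Δx ≈ 7.000e-15 m
2. Minimum momentum uncertainty: Δp = ℏ/(2Δx) = 7.533e-21 kg·m/s
3. Minimum kinetic energy:
   KE = (Δp)²/(2m) = (7.533e-21)²/(2 × 1.673e-27 kg)
   KE = 1.696e-14 J = 105.866 keV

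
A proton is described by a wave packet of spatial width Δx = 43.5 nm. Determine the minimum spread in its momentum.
1.212 × 10^-27 kg·m/s

For a wave packet, the spatial width Δx and momentum spread Δp are related by the uncertainty principle:
ΔxΔp ≥ ℏ/2

The minimum momentum spread is:
Δp_min = ℏ/(2Δx)
Δp_min = (1.055e-34 J·s) / (2 × 4.350e-08 m)
Δp_min = 1.212e-27 kg·m/s

A wave packet cannot have both a well-defined position and well-defined momentum.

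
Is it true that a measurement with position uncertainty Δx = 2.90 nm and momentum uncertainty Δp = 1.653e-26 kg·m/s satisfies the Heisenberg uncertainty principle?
No, it violates the uncertainty principle (impossible measurement).

Calculate the product ΔxΔp:
ΔxΔp = (2.900e-09 m) × (1.653e-26 kg·m/s)
ΔxΔp = 4.794e-35 J·s

Compare to the minimum allowed value ℏ/2:
ℏ/2 = 5.273e-35 J·s

Since ΔxΔp = 4.794e-35 J·s < 5.273e-35 J·s = ℏ/2,
the measurement violates the uncertainty principle.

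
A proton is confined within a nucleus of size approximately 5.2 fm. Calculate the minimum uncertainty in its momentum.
1.014 × 10^-20 kg·m/s

Using the Heisenberg uncertainty principle:
ΔxΔp ≥ ℏ/2

With Δx ≈ L = 5.200e-15 m (the confinement size):
Δp_min = ℏ/(2Δx)
Δp_min = (1.055e-34 J·s) / (2 × 5.200e-15 m)
Δp_min = 1.014e-20 kg·m/s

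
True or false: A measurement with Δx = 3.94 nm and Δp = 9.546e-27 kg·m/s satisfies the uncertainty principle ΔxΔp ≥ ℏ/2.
No, it violates the uncertainty principle (impossible measurement).

Calculate the product ΔxΔp:
ΔxΔp = (3.940e-09 m) × (9.546e-27 kg·m/s)
ΔxΔp = 3.761e-35 J·s

Compare to the minimum allowed value ℏ/2:
ℏ/2 = 5.273e-35 J·s

Since ΔxΔp = 3.761e-35 J·s < 5.273e-35 J·s = ℏ/2,
the measurement violates the uncertainty principle.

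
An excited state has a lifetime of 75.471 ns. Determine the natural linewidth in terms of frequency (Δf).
1.054 MHz

Using the energy-time uncertainty principle and E = hf:
ΔEΔt ≥ ℏ/2
hΔf·Δt ≥ ℏ/2

The minimum frequency uncertainty is:
Δf = ℏ/(2hτ) = 1/(4πτ)
Δf = 1/(4π × 7.547e-08 s)
Δf = 1.054e+06 Hz = 1.054 MHz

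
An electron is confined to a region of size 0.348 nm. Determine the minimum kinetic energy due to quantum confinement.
78.651 meV

Using the uncertainty principle:

1. Position uncertainty: Δx ≈ 3.480e-10 m
2. Minimum momentum uncertainty: Δp = ℏ/(2Δx) = 1.515e-25 kg·m/s
3. Minimum kinetic energy:
   KE = (Δp)²/(2m) = (1.515e-25)²/(2 × 9.109e-31 kg)
   KE = 1.260e-20 J = 78.651 meV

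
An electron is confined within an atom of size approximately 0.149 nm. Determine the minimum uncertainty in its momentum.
3.539 × 10^-25 kg·m/s

Using the Heisenberg uncertainty principle:
ΔxΔp ≥ ℏ/2

With Δx ≈ L = 1.490e-10 m (the confinement size):
Δp_min = ℏ/(2Δx)
Δp_min = (1.055e-34 J·s) / (2 × 1.490e-10 m)
Δp_min = 3.539e-25 kg·m/s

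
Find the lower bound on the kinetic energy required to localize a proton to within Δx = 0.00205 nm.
1.234 eV

Localizing a particle requires giving it sufficient momentum uncertainty:

1. From uncertainty principle: Δp ≥ ℏ/(2Δx)
   Δp_min = (1.055e-34 J·s) / (2 × 2.050e-12 m)
   Δp_min = 2.572e-23 kg·m/s

2. This momentum uncertainty corresponds to kinetic energy:
   KE ≈ (Δp)²/(2m) = (2.572e-23)²/(2 × 1.673e-27 kg)
   KE = 1.978e-19 J = 1.234 eV

Tighter localization requires more energy.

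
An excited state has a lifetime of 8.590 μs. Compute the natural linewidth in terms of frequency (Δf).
9.264 kHz

Using the energy-time uncertainty principle and E = hf:
ΔEΔt ≥ ℏ/2
hΔf·Δt ≥ ℏ/2

The minimum frequency uncertainty is:
Δf = ℏ/(2hτ) = 1/(4πτ)
Δf = 1/(4π × 8.590e-06 s)
Δf = 9.264e+03 Hz = 9.264 kHz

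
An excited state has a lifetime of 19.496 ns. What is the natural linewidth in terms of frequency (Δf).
4.082 MHz

Using the energy-time uncertainty principle and E = hf:
ΔEΔt ≥ ℏ/2
hΔf·Δt ≥ ℏ/2

The minimum frequency uncertainty is:
Δf = ℏ/(2hτ) = 1/(4πτ)
Δf = 1/(4π × 1.950e-08 s)
Δf = 4.082e+06 Hz = 4.082 MHz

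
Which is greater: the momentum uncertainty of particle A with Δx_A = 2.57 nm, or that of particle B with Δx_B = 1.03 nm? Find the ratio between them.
Particle B has the larger minimum momentum uncertainty, by a factor of 2.50.

For each particle, the minimum momentum uncertainty is Δp_min = ℏ/(2Δx):

Particle A: Δp_A = ℏ/(2×2.570e-09 m) = 2.052e-26 kg·m/s
Particle B: Δp_B = ℏ/(2×1.030e-09 m) = 5.119e-26 kg·m/s

Ratio: Δp_B/Δp_A = 2.50

Since Δp_min ∝ 1/Δx, the particle with smaller position uncertainty (B) has larger momentum uncertainty.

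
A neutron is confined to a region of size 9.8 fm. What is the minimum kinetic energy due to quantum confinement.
53.939 keV

Using the uncertainty principle:

1. Position uncertainty: Δx ≈ 9.800e-15 m
2. Minimum momentum uncertainty: Δp = ℏ/(2Δx) = 5.380e-21 kg·m/s
3. Minimum kinetic energy:
   KE = (Δp)²/(2m) = (5.380e-21)²/(2 × 1.675e-27 kg)
   KE = 8.642e-15 J = 53.939 keV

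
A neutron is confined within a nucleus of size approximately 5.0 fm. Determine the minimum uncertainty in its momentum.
1.055 × 10^-20 kg·m/s

Using the Heisenberg uncertainty principle:
ΔxΔp ≥ ℏ/2

With Δx ≈ L = 5.000e-15 m (the confinement size):
Δp_min = ℏ/(2Δx)
Δp_min = (1.055e-34 J·s) / (2 × 5.000e-15 m)
Δp_min = 1.055e-20 kg·m/s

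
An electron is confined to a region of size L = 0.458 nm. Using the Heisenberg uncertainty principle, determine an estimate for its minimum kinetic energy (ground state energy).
45.408 meV

Using the uncertainty principle to estimate ground state energy:

1. The position uncertainty is approximately the confinement size:
   Δx ≈ L = 4.580e-10 m

2. From ΔxΔp ≥ ℏ/2, the minimum momentum uncertainty is:
   Δp ≈ ℏ/(2L) = 1.151e-25 kg·m/s

3. The kinetic energy is approximately:
   KE ≈ (Δp)²/(2m) = (1.151e-25)²/(2 × 9.109e-31 kg)
   KE ≈ 7.275e-21 J = 45.408 meV

This is an order-of-magnitude estimate of the ground state energy.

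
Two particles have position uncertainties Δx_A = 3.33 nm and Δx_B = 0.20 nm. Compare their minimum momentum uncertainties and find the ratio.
Particle B has the larger minimum momentum uncertainty, by a factor of 16.65.

For each particle, the minimum momentum uncertainty is Δp_min = ℏ/(2Δx):

Particle A: Δp_A = ℏ/(2×3.330e-09 m) = 1.583e-26 kg·m/s
Particle B: Δp_B = ℏ/(2×2.000e-10 m) = 2.636e-25 kg·m/s

Ratio: Δp_B/Δp_A = 16.65

Since Δp_min ∝ 1/Δx, the particle with smaller position uncertainty (B) has larger momentum uncertainty.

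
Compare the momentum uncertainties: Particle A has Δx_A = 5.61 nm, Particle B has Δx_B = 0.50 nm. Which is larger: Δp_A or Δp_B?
Particle B has the larger minimum momentum uncertainty, by a factor of 11.22.

For each particle, the minimum momentum uncertainty is Δp_min = ℏ/(2Δx):

Particle A: Δp_A = ℏ/(2×5.610e-09 m) = 9.399e-27 kg·m/s
Particle B: Δp_B = ℏ/(2×5.000e-10 m) = 1.055e-25 kg·m/s

Ratio: Δp_B/Δp_A = 11.22

Since Δp_min ∝ 1/Δx, the particle with smaller position uncertainty (B) has larger momentum uncertainty.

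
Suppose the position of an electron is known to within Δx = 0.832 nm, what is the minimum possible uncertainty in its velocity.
69.572 km/s

Using the Heisenberg uncertainty principle and Δp = mΔv:
ΔxΔp ≥ ℏ/2
Δx(mΔv) ≥ ℏ/2

The minimum uncertainty in velocity is:
Δv_min = ℏ/(2mΔx)
Δv_min = (1.055e-34 J·s) / (2 × 9.109e-31 kg × 8.320e-10 m)
Δv_min = 6.957e+04 m/s = 69.572 km/s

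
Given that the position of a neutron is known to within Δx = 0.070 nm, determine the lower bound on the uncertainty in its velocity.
449.730 m/s

Using the Heisenberg uncertainty principle and Δp = mΔv:
ΔxΔp ≥ ℏ/2
Δx(mΔv) ≥ ℏ/2

The minimum uncertainty in velocity is:
Δv_min = ℏ/(2mΔx)
Δv_min = (1.055e-34 J·s) / (2 × 1.675e-27 kg × 7.000e-11 m)
Δv_min = 4.497e+02 m/s = 449.730 m/s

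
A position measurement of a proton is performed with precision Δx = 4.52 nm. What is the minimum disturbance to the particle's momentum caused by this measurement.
1.167 × 10^-26 kg·m/s

The uncertainty principle implies that measuring position disturbs momentum:
ΔxΔp ≥ ℏ/2

When we measure position with precision Δx, we necessarily introduce a momentum uncertainty:
Δp ≥ ℏ/(2Δx)
Δp_min = (1.055e-34 J·s) / (2 × 4.520e-09 m)
Δp_min = 1.167e-26 kg·m/s

The more precisely we measure position, the greater the momentum disturbance.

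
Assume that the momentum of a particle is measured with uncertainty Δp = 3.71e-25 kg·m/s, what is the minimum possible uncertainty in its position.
142.126 pm

Using the Heisenberg uncertainty principle:
ΔxΔp ≥ ℏ/2

The minimum uncertainty in position is:
Δx_min = ℏ/(2Δp)
Δx_min = (1.055e-34 J·s) / (2 × 3.710e-25 kg·m/s)
Δx_min = 1.421e-10 m = 142.126 pm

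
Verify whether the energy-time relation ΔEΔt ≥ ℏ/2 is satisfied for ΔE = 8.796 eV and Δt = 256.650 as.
Yes, it satisfies the uncertainty relation.

Calculate the product ΔEΔt:
ΔE = 8.796 eV = 1.409e-18 J
ΔEΔt = (1.409e-18 J) × (2.566e-16 s)
ΔEΔt = 3.617e-34 J·s

Compare to the minimum allowed value ℏ/2:
ℏ/2 = 5.273e-35 J·s

Since ΔEΔt = 3.617e-34 J·s ≥ 5.273e-35 J·s = ℏ/2,
this satisfies the uncertainty relation.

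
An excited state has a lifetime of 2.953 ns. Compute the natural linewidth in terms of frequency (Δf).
26.948 MHz

Using the energy-time uncertainty principle and E = hf:
ΔEΔt ≥ ℏ/2
hΔf·Δt ≥ ℏ/2

The minimum frequency uncertainty is:
Δf = ℏ/(2hτ) = 1/(4πτ)
Δf = 1/(4π × 2.953e-09 s)
Δf = 2.695e+07 Hz = 26.948 MHz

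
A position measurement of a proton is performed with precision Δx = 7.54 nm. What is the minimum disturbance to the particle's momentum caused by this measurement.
6.993 × 10^-27 kg·m/s

The uncertainty principle implies that measuring position disturbs momentum:
ΔxΔp ≥ ℏ/2

When we measure position with precision Δx, we necessarily introduce a momentum uncertainty:
Δp ≥ ℏ/(2Δx)
Δp_min = (1.055e-34 J·s) / (2 × 7.540e-09 m)
Δp_min = 6.993e-27 kg·m/s

The more precisely we measure position, the greater the momentum disturbance.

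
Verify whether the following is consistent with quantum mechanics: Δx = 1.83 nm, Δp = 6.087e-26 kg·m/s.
Yes, it satisfies the uncertainty principle.

Calculate the product ΔxΔp:
ΔxΔp = (1.830e-09 m) × (6.087e-26 kg·m/s)
ΔxΔp = 1.114e-34 J·s

Compare to the minimum allowed value ℏ/2:
ℏ/2 = 5.273e-35 J·s

Since ΔxΔp = 1.114e-34 J·s ≥ 5.273e-35 J·s = ℏ/2,
the measurement satisfies the uncertainty principle.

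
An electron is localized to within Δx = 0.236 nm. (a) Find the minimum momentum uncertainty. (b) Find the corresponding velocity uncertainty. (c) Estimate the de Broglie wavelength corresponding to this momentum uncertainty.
(a) Δp_min = 2.234 × 10^-25 kg·m/s
(b) Δv_min = 245.270 km/s
(c) λ_dB = 2.966 nm

Step-by-step:

(a) From the uncertainty principle:
Δp_min = ℏ/(2Δx) = (1.055e-34 J·s)/(2 × 2.360e-10 m) = 2.234e-25 kg·m/s

(b) The velocity uncertainty:
Δv = Δp/m = (2.234e-25 kg·m/s)/(9.109e-31 kg) = 2.453e+05 m/s = 245.270 km/s

(c) The de Broglie wavelength for this momentum:
λ = h/p = (6.626e-34 J·s)/(2.234e-25 kg·m/s) = 2.966e-09 m = 2.966 nm

Note: The de Broglie wavelength is comparable to the localization size, as expected from wave-particle duality.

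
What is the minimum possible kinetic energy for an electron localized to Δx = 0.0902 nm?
1.171 eV

Localizing a particle requires giving it sufficient momentum uncertainty:

1. From uncertainty principle: Δp ≥ ℏ/(2Δx)
   Δp_min = (1.055e-34 J·s) / (2 × 9.020e-11 m)
   Δp_min = 5.846e-25 kg·m/s

2. This momentum uncertainty corresponds to kinetic energy:
   KE ≈ (Δp)²/(2m) = (5.846e-25)²/(2 × 9.109e-31 kg)
   KE = 1.876e-19 J = 1.171 eV

Tighter localization requires more energy.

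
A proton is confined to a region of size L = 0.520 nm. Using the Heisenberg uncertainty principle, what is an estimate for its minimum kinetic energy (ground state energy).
19.184 μeV

Using the uncertainty principle to estimate ground state energy:

1. The position uncertainty is approximately the confinement size:
   Δx ≈ L = 5.200e-10 m

2. From ΔxΔp ≥ ℏ/2, the minimum momentum uncertainty is:
   Δp ≈ ℏ/(2L) = 1.014e-25 kg·m/s

3. The kinetic energy is approximately:
   KE ≈ (Δp)²/(2m) = (1.014e-25)²/(2 × 1.673e-27 kg)
   KE ≈ 3.074e-24 J = 19.184 μeV

This is an order-of-magnitude estimate of the ground state energy.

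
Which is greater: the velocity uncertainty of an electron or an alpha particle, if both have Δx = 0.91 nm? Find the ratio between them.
The electron has the larger minimum velocity uncertainty, by a ratio of 7294.3.

For both particles, Δp_min = ℏ/(2Δx) = 5.794e-26 kg·m/s (same for both).

The velocity uncertainty is Δv = Δp/m:
- electron: Δv = 5.794e-26 / 9.109e-31 = 6.361e+04 m/s = 63.609 km/s
- alpha particle: Δv = 5.794e-26 / 6.645e-27 = 8.720e+00 m/s = 8.720 m/s

Ratio: 6.361e+04 / 8.720e+00 = 7294.3

The lighter particle has larger velocity uncertainty because Δv ∝ 1/m.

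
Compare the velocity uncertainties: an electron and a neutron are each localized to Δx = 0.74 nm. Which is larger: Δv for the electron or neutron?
The electron has the larger minimum velocity uncertainty, by a ratio of 1838.7.

For both particles, Δp_min = ℏ/(2Δx) = 7.125e-26 kg·m/s (same for both).

The velocity uncertainty is Δv = Δp/m:
- electron: Δv = 7.125e-26 / 9.109e-31 = 7.822e+04 m/s = 78.221 km/s
- neutron: Δv = 7.125e-26 / 1.675e-27 = 4.254e+01 m/s = 42.542 m/s

Ratio: 7.822e+04 / 4.254e+01 = 1838.7

The lighter particle has larger velocity uncertainty because Δv ∝ 1/m.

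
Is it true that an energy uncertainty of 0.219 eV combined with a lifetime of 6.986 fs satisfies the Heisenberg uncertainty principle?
Yes, it satisfies the uncertainty relation.

Calculate the product ΔEΔt:
ΔE = 0.219 eV = 3.509e-20 J
ΔEΔt = (3.509e-20 J) × (6.986e-15 s)
ΔEΔt = 2.451e-34 J·s

Compare to the minimum allowed value ℏ/2:
ℏ/2 = 5.273e-35 J·s

Since ΔEΔt = 2.451e-34 J·s ≥ 5.273e-35 J·s = ℏ/2,
this satisfies the uncertainty relation.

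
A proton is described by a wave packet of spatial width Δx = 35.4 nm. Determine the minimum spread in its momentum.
1.490 × 10^-27 kg·m/s

For a wave packet, the spatial width Δx and momentum spread Δp are related by the uncertainty principle:
ΔxΔp ≥ ℏ/2

The minimum momentum spread is:
Δp_min = ℏ/(2Δx)
Δp_min = (1.055e-34 J·s) / (2 × 3.540e-08 m)
Δp_min = 1.490e-27 kg·m/s

A wave packet cannot have both a well-defined position and well-defined momentum.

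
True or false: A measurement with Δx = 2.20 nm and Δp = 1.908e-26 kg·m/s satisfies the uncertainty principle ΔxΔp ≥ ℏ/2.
No, it violates the uncertainty principle (impossible measurement).

Calculate the product ΔxΔp:
ΔxΔp = (2.200e-09 m) × (1.908e-26 kg·m/s)
ΔxΔp = 4.198e-35 J·s

Compare to the minimum allowed value ℏ/2:
ℏ/2 = 5.273e-35 J·s

Since ΔxΔp = 4.198e-35 J·s < 5.273e-35 J·s = ℏ/2,
the measurement violates the uncertainty principle.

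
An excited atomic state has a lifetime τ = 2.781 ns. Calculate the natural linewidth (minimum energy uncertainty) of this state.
118.341 neV

Using the energy-time uncertainty principle:
ΔEΔt ≥ ℏ/2

The lifetime τ represents the time uncertainty Δt.
The natural linewidth (minimum energy uncertainty) is:

ΔE = ℏ/(2τ)
ΔE = (1.055e-34 J·s) / (2 × 2.781e-09 s)
ΔE = 1.896e-26 J = 118.341 neV

This natural linewidth limits the precision of spectroscopic measurements.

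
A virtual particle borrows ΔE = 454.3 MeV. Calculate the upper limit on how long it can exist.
7.244 × 10^-25 s

Using the energy-time uncertainty principle:
ΔEΔt ≥ ℏ/2

For a virtual particle borrowing energy ΔE, the maximum lifetime is:
Δt_max = ℏ/(2ΔE)

Converting energy:
ΔE = 454.3 MeV = 7.279e-11 J

Δt_max = (1.055e-34 J·s) / (2 × 7.279e-11 J)
Δt_max = 7.244e-25 s = 7.244 × 10^-25 s

Virtual particles with higher borrowed energy exist for shorter times.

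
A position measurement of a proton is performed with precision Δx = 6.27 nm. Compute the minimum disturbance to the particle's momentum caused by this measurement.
8.410 × 10^-27 kg·m/s

The uncertainty principle implies that measuring position disturbs momentum:
ΔxΔp ≥ ℏ/2

When we measure position with precision Δx, we necessarily introduce a momentum uncertainty:
Δp ≥ ℏ/(2Δx)
Δp_min = (1.055e-34 J·s) / (2 × 6.270e-09 m)
Δp_min = 8.410e-27 kg·m/s

The more precisely we measure position, the greater the momentum disturbance.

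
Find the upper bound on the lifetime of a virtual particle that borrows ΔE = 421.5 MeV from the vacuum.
7.808 × 10^-25 s

Using the energy-time uncertainty principle:
ΔEΔt ≥ ℏ/2

For a virtual particle borrowing energy ΔE, the maximum lifetime is:
Δt_max = ℏ/(2ΔE)

Converting energy:
ΔE = 421.5 MeV = 6.753e-11 J

Δt_max = (1.055e-34 J·s) / (2 × 6.753e-11 J)
Δt_max = 7.808e-25 s = 7.808 × 10^-25 s

Virtual particles with higher borrowed energy exist for shorter times.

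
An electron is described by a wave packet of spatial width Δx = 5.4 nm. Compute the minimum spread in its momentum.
9.765 × 10^-27 kg·m/s

For a wave packet, the spatial width Δx and momentum spread Δp are related by the uncertainty principle:
ΔxΔp ≥ ℏ/2

The minimum momentum spread is:
Δp_min = ℏ/(2Δx)
Δp_min = (1.055e-34 J·s) / (2 × 5.400e-09 m)
Δp_min = 9.765e-27 kg·m/s

A wave packet cannot have both a well-defined position and well-defined momentum.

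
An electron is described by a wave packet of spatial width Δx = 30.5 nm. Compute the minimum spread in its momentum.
1.729 × 10^-27 kg·m/s

For a wave packet, the spatial width Δx and momentum spread Δp are related by the uncertainty principle:
ΔxΔp ≥ ℏ/2

The minimum momentum spread is:
Δp_min = ℏ/(2Δx)
Δp_min = (1.055e-34 J·s) / (2 × 3.050e-08 m)
Δp_min = 1.729e-27 kg·m/s

A wave packet cannot have both a well-defined position and well-defined momentum.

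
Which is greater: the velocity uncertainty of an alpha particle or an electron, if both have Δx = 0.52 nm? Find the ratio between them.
The electron has the larger minimum velocity uncertainty, by a ratio of 7294.3.

For both particles, Δp_min = ℏ/(2Δx) = 1.014e-25 kg·m/s (same for both).

The velocity uncertainty is Δv = Δp/m:
- alpha particle: Δv = 1.014e-25 / 6.645e-27 = 1.526e+01 m/s = 15.261 m/s
- electron: Δv = 1.014e-25 / 9.109e-31 = 1.113e+05 m/s = 111.315 km/s

Ratio: 1.113e+05 / 1.526e+01 = 7294.3

The lighter particle has larger velocity uncertainty because Δv ∝ 1/m.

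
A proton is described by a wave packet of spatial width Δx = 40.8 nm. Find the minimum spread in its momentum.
1.292 × 10^-27 kg·m/s

For a wave packet, the spatial width Δx and momentum spread Δp are related by the uncertainty principle:
ΔxΔp ≥ ℏ/2

The minimum momentum spread is:
Δp_min = ℏ/(2Δx)
Δp_min = (1.055e-34 J·s) / (2 × 4.080e-08 m)
Δp_min = 1.292e-27 kg·m/s

A wave packet cannot have both a well-defined position and well-defined momentum.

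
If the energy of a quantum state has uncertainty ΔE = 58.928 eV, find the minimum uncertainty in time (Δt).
5.585 as

Using the energy-time uncertainty principle:
ΔEΔt ≥ ℏ/2

The minimum uncertainty in time is:
Δt_min = ℏ/(2ΔE)
Δt_min = (1.055e-34 J·s) / (2 × 9.441e-18 J)
Δt_min = 5.585e-18 s = 5.585 as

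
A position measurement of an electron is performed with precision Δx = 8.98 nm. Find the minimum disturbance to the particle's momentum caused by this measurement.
5.872 × 10^-27 kg·m/s

The uncertainty principle implies that measuring position disturbs momentum:
ΔxΔp ≥ ℏ/2

When we measure position with precision Δx, we necessarily introduce a momentum uncertainty:
Δp ≥ ℏ/(2Δx)
Δp_min = (1.055e-34 J·s) / (2 × 8.980e-09 m)
Δp_min = 5.872e-27 kg·m/s

The more precisely we measure position, the greater the momentum disturbance.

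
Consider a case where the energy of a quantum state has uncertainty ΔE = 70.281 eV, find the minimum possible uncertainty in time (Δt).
4.683 as

Using the energy-time uncertainty principle:
ΔEΔt ≥ ℏ/2

The minimum uncertainty in time is:
Δt_min = ℏ/(2ΔE)
Δt_min = (1.055e-34 J·s) / (2 × 1.126e-17 J)
Δt_min = 4.683e-18 s = 4.683 as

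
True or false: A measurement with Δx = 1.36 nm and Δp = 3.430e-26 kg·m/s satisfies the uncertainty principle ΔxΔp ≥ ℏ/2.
No, it violates the uncertainty principle (impossible measurement).

Calculate the product ΔxΔp:
ΔxΔp = (1.360e-09 m) × (3.430e-26 kg·m/s)
ΔxΔp = 4.665e-35 J·s

Compare to the minimum allowed value ℏ/2:
ℏ/2 = 5.273e-35 J·s

Since ΔxΔp = 4.665e-35 J·s < 5.273e-35 J·s = ℏ/2,
the measurement violates the uncertainty principle.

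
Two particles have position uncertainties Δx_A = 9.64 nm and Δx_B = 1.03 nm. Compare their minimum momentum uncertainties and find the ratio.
Particle B has the larger minimum momentum uncertainty, by a factor of 9.36.

For each particle, the minimum momentum uncertainty is Δp_min = ℏ/(2Δx):

Particle A: Δp_A = ℏ/(2×9.640e-09 m) = 5.470e-27 kg·m/s
Particle B: Δp_B = ℏ/(2×1.030e-09 m) = 5.119e-26 kg·m/s

Ratio: Δp_B/Δp_A = 9.36

Since Δp_min ∝ 1/Δx, the particle with smaller position uncertainty (B) has larger momentum uncertainty.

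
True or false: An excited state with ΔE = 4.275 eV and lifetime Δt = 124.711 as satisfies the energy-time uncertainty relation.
Yes, it satisfies the uncertainty relation.

Calculate the product ΔEΔt:
ΔE = 4.275 eV = 6.849e-19 J
ΔEΔt = (6.849e-19 J) × (1.247e-16 s)
ΔEΔt = 8.542e-35 J·s

Compare to the minimum allowed value ℏ/2:
ℏ/2 = 5.273e-35 J·s

Since ΔEΔt = 8.542e-35 J·s ≥ 5.273e-35 J·s = ℏ/2,
this satisfies the uncertainty relation.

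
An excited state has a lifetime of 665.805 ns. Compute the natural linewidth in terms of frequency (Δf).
119.521 kHz

Using the energy-time uncertainty principle and E = hf:
ΔEΔt ≥ ℏ/2
hΔf·Δt ≥ ℏ/2

The minimum frequency uncertainty is:
Δf = ℏ/(2hτ) = 1/(4πτ)
Δf = 1/(4π × 6.658e-07 s)
Δf = 1.195e+05 Hz = 119.521 kHz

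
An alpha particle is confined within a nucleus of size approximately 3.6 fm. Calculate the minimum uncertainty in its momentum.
1.465 × 10^-20 kg·m/s

Using the Heisenberg uncertainty principle:
ΔxΔp ≥ ℏ/2

With Δx ≈ L = 3.600e-15 m (the confinement size):
Δp_min = ℏ/(2Δx)
Δp_min = (1.055e-34 J·s) / (2 × 3.600e-15 m)
Δp_min = 1.465e-20 kg·m/s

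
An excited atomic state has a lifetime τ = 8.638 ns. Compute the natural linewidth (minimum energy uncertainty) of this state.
38.100 neV

Using the energy-time uncertainty principle:
ΔEΔt ≥ ℏ/2

The lifetime τ represents the time uncertainty Δt.
The natural linewidth (minimum energy uncertainty) is:

ΔE = ℏ/(2τ)
ΔE = (1.055e-34 J·s) / (2 × 8.638e-09 s)
ΔE = 6.104e-27 J = 38.100 neV

This natural linewidth limits the precision of spectroscopic measurements.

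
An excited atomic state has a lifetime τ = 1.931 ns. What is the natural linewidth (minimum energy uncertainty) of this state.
170.433 neV

Using the energy-time uncertainty principle:
ΔEΔt ≥ ℏ/2

The lifetime τ represents the time uncertainty Δt.
The natural linewidth (minimum energy uncertainty) is:

ΔE = ℏ/(2τ)
ΔE = (1.055e-34 J·s) / (2 × 1.931e-09 s)
ΔE = 2.731e-26 J = 170.433 neV

This natural linewidth limits the precision of spectroscopic measurements.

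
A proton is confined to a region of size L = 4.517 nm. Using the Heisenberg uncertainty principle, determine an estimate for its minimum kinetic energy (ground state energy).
254.246 neV

Using the uncertainty principle to estimate ground state energy:

1. The position uncertainty is approximately the confinement size:
   Δx ≈ L = 4.517e-09 m

2. From ΔxΔp ≥ ℏ/2, the minimum momentum uncertainty is:
   Δp ≈ ℏ/(2L) = 1.167e-26 kg·m/s

3. The kinetic energy is approximately:
   KE ≈ (Δp)²/(2m) = (1.167e-26)²/(2 × 1.673e-27 kg)
   KE ≈ 4.073e-26 J = 254.246 neV

This is an order-of-magnitude estimate of the ground state energy.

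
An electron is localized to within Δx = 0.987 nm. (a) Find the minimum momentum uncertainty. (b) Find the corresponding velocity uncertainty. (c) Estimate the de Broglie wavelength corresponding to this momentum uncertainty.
(a) Δp_min = 5.342 × 10^-26 kg·m/s
(b) Δv_min = 58.646 km/s
(c) λ_dB = 12.403 nm

Step-by-step:

(a) From the uncertainty principle:
Δp_min = ℏ/(2Δx) = (1.055e-34 J·s)/(2 × 9.870e-10 m) = 5.342e-26 kg·m/s

(b) The velocity uncertainty:
Δv = Δp/m = (5.342e-26 kg·m/s)/(9.109e-31 kg) = 5.865e+04 m/s = 58.646 km/s

(c) The de Broglie wavelength for this momentum:
λ = h/p = (6.626e-34 J·s)/(5.342e-26 kg·m/s) = 1.240e-08 m = 12.403 nm

Note: The de Broglie wavelength is comparable to the localization size, as expected from wave-particle duality.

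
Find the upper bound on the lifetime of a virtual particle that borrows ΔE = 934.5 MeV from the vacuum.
3.522 × 10^-25 s

Using the energy-time uncertainty principle:
ΔEΔt ≥ ℏ/2

For a virtual particle borrowing energy ΔE, the maximum lifetime is:
Δt_max = ℏ/(2ΔE)

Converting energy:
ΔE = 934.5 MeV = 1.497e-10 J

Δt_max = (1.055e-34 J·s) / (2 × 1.497e-10 J)
Δt_max = 3.522e-25 s = 3.522 × 10^-25 s

Virtual particles with higher borrowed energy exist for shorter times.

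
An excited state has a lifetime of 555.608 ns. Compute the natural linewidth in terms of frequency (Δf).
143.226 kHz

Using the energy-time uncertainty principle and E = hf:
ΔEΔt ≥ ℏ/2
hΔf·Δt ≥ ℏ/2

The minimum frequency uncertainty is:
Δf = ℏ/(2hτ) = 1/(4πτ)
Δf = 1/(4π × 5.556e-07 s)
Δf = 1.432e+05 Hz = 143.226 kHz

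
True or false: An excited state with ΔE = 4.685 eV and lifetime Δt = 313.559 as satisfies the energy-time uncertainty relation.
Yes, it satisfies the uncertainty relation.

Calculate the product ΔEΔt:
ΔE = 4.685 eV = 7.506e-19 J
ΔEΔt = (7.506e-19 J) × (3.136e-16 s)
ΔEΔt = 2.354e-34 J·s

Compare to the minimum allowed value ℏ/2:
ℏ/2 = 5.273e-35 J·s

Since ΔEΔt = 2.354e-34 J·s ≥ 5.273e-35 J·s = ℏ/2,
this satisfies the uncertainty relation.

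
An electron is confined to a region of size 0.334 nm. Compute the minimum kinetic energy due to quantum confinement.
85.383 meV

Using the uncertainty principle:

1. Position uncertainty: Δx ≈ 3.340e-10 m
2. Minimum momentum uncertainty: Δp = ℏ/(2Δx) = 1.579e-25 kg·m/s
3. Minimum kinetic energy:
   KE = (Δp)²/(2m) = (1.579e-25)²/(2 × 9.109e-31 kg)
   KE = 1.368e-20 J = 85.383 meV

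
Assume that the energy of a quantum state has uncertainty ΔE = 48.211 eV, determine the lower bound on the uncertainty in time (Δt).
6.826 as

Using the energy-time uncertainty principle:
ΔEΔt ≥ ℏ/2

The minimum uncertainty in time is:
Δt_min = ℏ/(2ΔE)
Δt_min = (1.055e-34 J·s) / (2 × 7.724e-18 J)
Δt_min = 6.826e-18 s = 6.826 as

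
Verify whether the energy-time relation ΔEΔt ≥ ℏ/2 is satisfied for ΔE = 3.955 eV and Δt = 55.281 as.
No, it violates the uncertainty relation.

Calculate the product ΔEΔt:
ΔE = 3.955 eV = 6.337e-19 J
ΔEΔt = (6.337e-19 J) × (5.528e-17 s)
ΔEΔt = 3.503e-35 J·s

Compare to the minimum allowed value ℏ/2:
ℏ/2 = 5.273e-35 J·s

Since ΔEΔt = 3.503e-35 J·s < 5.273e-35 J·s = ℏ/2,
this violates the uncertainty relation.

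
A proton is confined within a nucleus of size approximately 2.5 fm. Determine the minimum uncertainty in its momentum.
2.109 × 10^-20 kg·m/s

Using the Heisenberg uncertainty principle:
ΔxΔp ≥ ℏ/2

With Δx ≈ L = 2.500e-15 m (the confinement size):
Δp_min = ℏ/(2Δx)
Δp_min = (1.055e-34 J·s) / (2 × 2.500e-15 m)
Δp_min = 2.109e-20 kg·m/s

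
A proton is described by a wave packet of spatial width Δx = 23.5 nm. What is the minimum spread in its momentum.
2.244 × 10^-27 kg·m/s

For a wave packet, the spatial width Δx and momentum spread Δp are related by the uncertainty principle:
ΔxΔp ≥ ℏ/2

The minimum momentum spread is:
Δp_min = ℏ/(2Δx)
Δp_min = (1.055e-34 J·s) / (2 × 2.350e-08 m)
Δp_min = 2.244e-27 kg·m/s

A wave packet cannot have both a well-defined position and well-defined momentum.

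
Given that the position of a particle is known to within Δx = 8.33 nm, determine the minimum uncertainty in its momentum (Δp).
6.330 × 10^-27 kg·m/s

Using the Heisenberg uncertainty principle:
ΔxΔp ≥ ℏ/2

The minimum uncertainty in momentum is:
Δp_min = ℏ/(2Δx)
Δp_min = (1.055e-34 J·s) / (2 × 8.330e-09 m)
Δp_min = 6.330e-27 kg·m/s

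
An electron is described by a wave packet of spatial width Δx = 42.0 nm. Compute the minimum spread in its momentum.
1.255 × 10^-27 kg·m/s

For a wave packet, the spatial width Δx and momentum spread Δp are related by the uncertainty principle:
ΔxΔp ≥ ℏ/2

The minimum momentum spread is:
Δp_min = ℏ/(2Δx)
Δp_min = (1.055e-34 J·s) / (2 × 4.200e-08 m)
Δp_min = 1.255e-27 kg·m/s

A wave packet cannot have both a well-defined position and well-defined momentum.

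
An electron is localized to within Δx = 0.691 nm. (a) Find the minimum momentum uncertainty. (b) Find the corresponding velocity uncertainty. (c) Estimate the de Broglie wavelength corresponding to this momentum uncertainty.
(a) Δp_min = 7.631 × 10^-26 kg·m/s
(b) Δv_min = 83.768 km/s
(c) λ_dB = 8.683 nm

Step-by-step:

(a) From the uncertainty principle:
Δp_min = ℏ/(2Δx) = (1.055e-34 J·s)/(2 × 6.910e-10 m) = 7.631e-26 kg·m/s

(b) The velocity uncertainty:
Δv = Δp/m = (7.631e-26 kg·m/s)/(9.109e-31 kg) = 8.377e+04 m/s = 83.768 km/s

(c) The de Broglie wavelength for this momentum:
λ = h/p = (6.626e-34 J·s)/(7.631e-26 kg·m/s) = 8.683e-09 m = 8.683 nm

Note: The de Broglie wavelength is comparable to the localization size, as expected from wave-particle duality.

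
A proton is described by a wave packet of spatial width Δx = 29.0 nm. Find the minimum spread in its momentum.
1.818 × 10^-27 kg·m/s

For a wave packet, the spatial width Δx and momentum spread Δp are related by the uncertainty principle:
ΔxΔp ≥ ℏ/2

The minimum momentum spread is:
Δp_min = ℏ/(2Δx)
Δp_min = (1.055e-34 J·s) / (2 × 2.900e-08 m)
Δp_min = 1.818e-27 kg·m/s

A wave packet cannot have both a well-defined position and well-defined momentum.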